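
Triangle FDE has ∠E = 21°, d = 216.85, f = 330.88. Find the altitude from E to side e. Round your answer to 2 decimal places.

h_E ≈ 171.29

By the law of cosines, e² = f² + d² − 2·f·d·cos E = 22534, so e ≈ 150.11.
Area = ½·f·d·sin E ≈ 12857.
The altitude from E has length 2·area/e ≈ 171.29.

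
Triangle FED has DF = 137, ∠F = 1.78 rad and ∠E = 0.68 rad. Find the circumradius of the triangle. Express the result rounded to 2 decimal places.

108.94

The third angle is ∠D = π − ∠F − ∠E = 0.682 rad.
Law of sines: ED = DF·sin F/sin E ≈ 213.13.
Law of sines: FE = DF·sin D/sin E ≈ 137.27.
Circumradius = DF/(2 sin E) ≈ 108.94.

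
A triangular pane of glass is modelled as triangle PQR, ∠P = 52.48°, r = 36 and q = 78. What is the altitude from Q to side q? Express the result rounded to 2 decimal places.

28.55

By the law of cosines, p² = q² + r² − 2·q·r·cos P = 3959.6, so p ≈ 62.926.
Area = ½·q·r·sin P ≈ 1113.6.
The altitude from Q has length 2·area/q ≈ 28.553.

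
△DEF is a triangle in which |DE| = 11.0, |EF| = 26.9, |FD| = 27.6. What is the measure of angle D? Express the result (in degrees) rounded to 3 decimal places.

By the law of cosines, cos D = (|FD|² + |DE|² − |EF|²) / (2·|FD|·|DE|) ≈ 0.26210, so ∠D ≈ 74.81°.

∠D ≈ 74.805°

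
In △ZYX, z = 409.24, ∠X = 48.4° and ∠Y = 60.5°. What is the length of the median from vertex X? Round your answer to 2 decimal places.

358.40

The third angle is ∠Z = 180° − ∠Y − ∠X = 71.10°.
Law of sines: y = z·sin Y/sin Z ≈ 376.48.
Law of sines: x = z·sin X/sin Z ≈ 323.47.
Median from X: ½√(2·z² + 2·y² − x²) ≈ 358.4.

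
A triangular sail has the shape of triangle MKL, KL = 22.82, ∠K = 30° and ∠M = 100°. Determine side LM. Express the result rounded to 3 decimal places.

11.586

The third angle is ∠L = 180° − ∠M − ∠K = 50.00°.
Law of sines: LM = KL·sin K/sin M ≈ 11.586.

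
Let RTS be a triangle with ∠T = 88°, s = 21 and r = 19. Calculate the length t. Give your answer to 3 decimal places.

By the law of cosines, t² = s² + r² − 2·s·r·cos T = 774.15, so t ≈ 27.824.

27.824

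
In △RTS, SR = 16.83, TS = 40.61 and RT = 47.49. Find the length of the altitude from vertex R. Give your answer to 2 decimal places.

16.35

Semiperimeter s = (40.61 + 16.83 + 47.49)/2 = 52.465.
Heron's formula: area = √(52.465·11.855·35.635·4.975) ≈ 332.06.
The altitude from R has length 2·area/TS ≈ 16.354.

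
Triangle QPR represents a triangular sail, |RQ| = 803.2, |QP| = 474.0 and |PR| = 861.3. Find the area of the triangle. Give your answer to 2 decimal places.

area ≈ 187650.80

Semiperimeter s = (861.3 + 803.2 + 474)/2 = 1069.2.
Heron's formula: area = √(1069.2·207.95·266.05·595.25) ≈ 1.8765e+05.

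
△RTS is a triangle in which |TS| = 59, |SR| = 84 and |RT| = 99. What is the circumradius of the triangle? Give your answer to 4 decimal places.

49.6370

By the law of cosines, cos R = (|SR|² + |RT|² − |TS|²) / (2·|SR|·|RT|) ≈ 0.80423, so ∠R ≈ 36.46°.
Circumradius = |TS|/(2 sin R) ≈ 49.637.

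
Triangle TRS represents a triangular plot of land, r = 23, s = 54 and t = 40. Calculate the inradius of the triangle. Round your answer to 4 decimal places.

Semiperimeter p = (40 + 23 + 54)/2 = 58.5.
Heron's formula: area = √(58.5·18.5·35.5·4.5) ≈ 415.8.
Inradius = area/p = 415.8/58.5 ≈ 7.1077.

7.1077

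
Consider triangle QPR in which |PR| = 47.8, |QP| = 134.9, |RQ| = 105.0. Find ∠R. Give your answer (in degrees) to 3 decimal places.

119.141

By the law of cosines, cos R = (|PR|² + |RQ|² − |QP|²) / (2·|PR|·|RQ|) ≈ -0.48697, so ∠R ≈ 119.14°.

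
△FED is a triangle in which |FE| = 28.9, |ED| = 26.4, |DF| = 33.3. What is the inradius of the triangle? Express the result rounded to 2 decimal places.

Semiperimeter s = (26.4 + 33.3 + 28.9)/2 = 44.3.
Heron's formula: area = √(44.3·17.9·11·15.4) ≈ 366.51.
Inradius = area/s = 366.51/44.3 ≈ 8.2733.

r ≈ 8.27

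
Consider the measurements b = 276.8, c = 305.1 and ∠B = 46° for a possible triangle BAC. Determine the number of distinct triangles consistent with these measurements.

2

c·sin B = 305.1·sin(46°) ≈ 219.5.
Since c sin B < b < c (219.5 < 276.8 < 305.1), two triangles exist.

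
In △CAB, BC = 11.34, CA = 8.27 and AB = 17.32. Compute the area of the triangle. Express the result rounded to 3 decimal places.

Semiperimeter s = (17.32 + 11.34 + 8.27)/2 = 18.465.
Heron's formula: area = √(18.465·1.145·7.125·10.195) ≈ 39.189.

39.189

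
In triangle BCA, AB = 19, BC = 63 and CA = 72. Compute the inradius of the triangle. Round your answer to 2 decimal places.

Semiperimeter s = (72 + 19 + 63)/2 = 77.
Heron's formula: area = √(77·5·58·14) ≈ 559.12.
Inradius = area/s = 559.12/77 ≈ 7.2614.

7.26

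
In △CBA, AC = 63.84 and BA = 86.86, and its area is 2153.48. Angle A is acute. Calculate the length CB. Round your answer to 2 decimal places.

68.08

From area = ½·BA·AC·sin A, we get sin A = 2·area/(BA·AC) ≈ 0.77671.
Taking the acute solution, ∠A ≈ 50.96°.
Law of cosines then gives CB ≈ 68.08.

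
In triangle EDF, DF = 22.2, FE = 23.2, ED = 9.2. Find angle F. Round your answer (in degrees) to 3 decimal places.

By the law of cosines, cos F = (DF² + FE² − ED²) / (2·DF·FE) ≈ 0.91880, so ∠F ≈ 23.25°.

∠F ≈ 23.248°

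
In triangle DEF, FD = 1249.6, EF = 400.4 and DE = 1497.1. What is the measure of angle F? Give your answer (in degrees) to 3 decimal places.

By the law of cosines, cos F = (EF² + FD² − DE²) / (2·EF·FD) ≈ -0.51914, so ∠F ≈ 121.27°.

121.274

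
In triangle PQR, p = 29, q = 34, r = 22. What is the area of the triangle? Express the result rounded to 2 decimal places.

Semiperimeter s = (29 + 34 + 22)/2 = 42.5.
Heron's formula: area = √(42.5·13.5·8.5·20.5) ≈ 316.19.

area ≈ 316.19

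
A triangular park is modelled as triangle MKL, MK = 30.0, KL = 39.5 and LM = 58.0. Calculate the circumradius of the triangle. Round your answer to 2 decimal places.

By the law of cosines, cos M = (LM² + MK² − KL²) / (2·LM·MK) ≈ 0.77694, so ∠M ≈ 39.02°.
Circumradius = KL/(2 sin M) ≈ 31.37.

31.37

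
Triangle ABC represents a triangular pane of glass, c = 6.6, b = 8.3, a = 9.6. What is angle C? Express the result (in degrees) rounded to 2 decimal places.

∠C ≈ 42.50°

By the law of cosines, cos C = (a² + b² − c²) / (2·a·b) ≈ 0.73726, so ∠C ≈ 42.50°.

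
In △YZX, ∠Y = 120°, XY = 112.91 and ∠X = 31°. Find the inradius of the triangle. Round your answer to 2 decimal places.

The third angle is ∠Z = 180° − ∠X − ∠Y = 29.00°.
Law of sines: ZX = XY·sin Y/sin Z ≈ 201.69.
Law of sines: YZ = XY·sin X/sin Z ≈ 119.95.
Area = ½·XY·ZX·sin X ≈ 5864.5.
Semiperimeter s = (201.69+112.91+119.95)/2 = 217.28.
Inradius = area/s = 5864.5/217.28 ≈ 26.991.

r ≈ 26.99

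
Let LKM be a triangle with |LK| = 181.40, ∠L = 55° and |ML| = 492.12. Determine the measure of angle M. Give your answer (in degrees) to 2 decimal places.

By the law of cosines, |KM|² = |ML|² + |LK|² − 2·|ML|·|LK|·cos L = 1.7268e+05, so |KM| ≈ 415.55.
Law of cosines again: cos M = (|KM|² + |ML|² − |LK|²)/(2·|KM|·|ML|) ≈ 0.93388, so ∠M ≈ 20.95°.

∠M ≈ 20.95°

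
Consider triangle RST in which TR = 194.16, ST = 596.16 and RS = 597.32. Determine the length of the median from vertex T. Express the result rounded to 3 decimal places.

327.650

Median from T: ½√(2·ST² + 2·TR² − RS²) ≈ 327.65.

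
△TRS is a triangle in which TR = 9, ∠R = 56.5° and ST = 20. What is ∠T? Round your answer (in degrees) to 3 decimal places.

101.460

Law of sines: sin S = TR·sin R/ST ≈ 0.37525.
Since ST ≥ TR, only the acute value applies: ∠S ≈ 22.04°.
Then ∠T = 180° − ∠R − ∠S ≈ 101.46°.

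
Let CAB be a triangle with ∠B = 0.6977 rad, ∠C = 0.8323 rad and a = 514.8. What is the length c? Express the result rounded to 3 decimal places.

381.002

The third angle is ∠A = π − ∠B − ∠C = 1.6116 rad.
Law of sines: c = a·sin C/sin A ≈ 381.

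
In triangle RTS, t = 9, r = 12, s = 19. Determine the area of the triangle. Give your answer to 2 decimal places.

Semiperimeter p = (12 + 9 + 19)/2 = 20.
Heron's formula: area = √(20·8·11·1) ≈ 41.952.

area ≈ 41.95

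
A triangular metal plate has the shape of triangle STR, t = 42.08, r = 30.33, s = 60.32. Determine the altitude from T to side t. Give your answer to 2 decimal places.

h_T ≈ 28.16

Semiperimeter p = (60.32 + 42.08 + 30.33)/2 = 66.365.
Heron's formula: area = √(66.365·6.045·24.285·36.035) ≈ 592.51.
The altitude from T has length 2·area/t ≈ 28.161.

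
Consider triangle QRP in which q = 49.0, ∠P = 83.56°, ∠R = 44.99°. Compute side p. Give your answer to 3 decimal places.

The third angle is ∠Q = 180° − ∠R − ∠P = 51.45°.
Law of sines: p = q·sin P/sin Q ≈ 62.259.

62.259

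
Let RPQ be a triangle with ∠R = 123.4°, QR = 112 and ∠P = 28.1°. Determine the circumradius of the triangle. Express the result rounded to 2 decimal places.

118.89

The third angle is ∠Q = 180° − ∠R − ∠P = 28.50°.
Law of sines: PQ = QR·sin R/sin P ≈ 198.52.
Law of sines: RP = QR·sin Q/sin P ≈ 113.46.
Circumradius = QR/(2 sin P) ≈ 118.89.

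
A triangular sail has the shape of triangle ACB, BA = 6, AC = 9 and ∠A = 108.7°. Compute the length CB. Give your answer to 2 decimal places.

12.31

By the law of cosines, CB² = BA² + AC² − 2·BA·AC·cos A = 151.63, so CB ≈ 12.314.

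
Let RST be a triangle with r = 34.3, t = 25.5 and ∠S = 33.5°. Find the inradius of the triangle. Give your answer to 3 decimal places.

By the law of cosines, s² = t² + r² − 2·t·r·cos S = 368.02, so s ≈ 19.184.
Area = ½·t·r·sin S ≈ 241.38.
Semiperimeter p = (34.3+19.184+25.5)/2 = 39.492.
Inradius = area/p = 241.38/39.492 ≈ 6.112.

6.112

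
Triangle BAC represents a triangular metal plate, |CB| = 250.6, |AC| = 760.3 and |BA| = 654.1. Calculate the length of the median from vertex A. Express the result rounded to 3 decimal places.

m_A ≈ 698.034

Median from A: ½√(2·|BA|² + 2·|AC|² − |CB|²) ≈ 698.03.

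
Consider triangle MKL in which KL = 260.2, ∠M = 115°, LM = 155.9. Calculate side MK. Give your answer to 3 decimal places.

Law of sines: sin K = LM·sin M/KL ≈ 0.54302.
Since KL ≥ LM, only the acute value applies: ∠K ≈ 32.89°.
Then ∠L = 180° − ∠M − ∠K ≈ 32.11°.
Law of sines gives MK = KL·sin L/sin M ≈ 152.61.

152.609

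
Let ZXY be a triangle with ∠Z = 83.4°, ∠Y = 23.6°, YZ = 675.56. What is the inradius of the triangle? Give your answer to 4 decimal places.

r ≈ 114.3253

The third angle is ∠X = 180° − ∠Y − ∠Z = 73.00°.
Law of sines: XY = YZ·sin Z/sin X ≈ 701.75.
Law of sines: ZX = YZ·sin Y/sin X ≈ 282.82.
Area = ½·YZ·XY·sin Y ≈ 94897.
Semiperimeter s = (701.75+675.56+282.82)/2 = 830.06.
Inradius = area/s = 94897/830.06 ≈ 114.33.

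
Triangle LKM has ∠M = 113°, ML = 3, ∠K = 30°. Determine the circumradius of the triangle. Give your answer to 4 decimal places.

The third angle is ∠L = 180° − ∠K − ∠M = 37.00°.
Law of sines: KM = ML·sin L/sin K ≈ 3.6109.
Law of sines: LK = ML·sin M/sin K ≈ 5.523.
Circumradius = ML/(2 sin K) ≈ 3.

R ≈ 3.0000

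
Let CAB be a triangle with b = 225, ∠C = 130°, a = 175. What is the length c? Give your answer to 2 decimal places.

By the law of cosines, c² = a² + b² − 2·a·b·cos C = 1.3187e+05, so c ≈ 363.14.

363.14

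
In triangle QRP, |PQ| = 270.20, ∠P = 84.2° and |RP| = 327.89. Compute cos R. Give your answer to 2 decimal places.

0.75

By the law of cosines, |QR|² = |RP|² + |PQ|² − 2·|RP|·|PQ|·cos P = 1.6261e+05, so |QR| ≈ 403.25.
Law of cosines again: cos R = (|QR|² + |RP|² − |PQ|²)/(2·|QR|·|RP|) ≈ 0.74540, so ∠R ≈ 41.81°.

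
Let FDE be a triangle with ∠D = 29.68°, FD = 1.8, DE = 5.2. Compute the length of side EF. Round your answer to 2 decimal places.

3.74

By the law of cosines, EF² = FD² + DE² − 2·FD·DE·cos D = 14.016, so EF ≈ 3.7438.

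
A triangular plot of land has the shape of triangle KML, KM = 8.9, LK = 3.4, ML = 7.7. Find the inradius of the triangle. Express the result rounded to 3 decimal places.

Semiperimeter s = (7.7 + 3.4 + 8.9)/2 = 10.
Heron's formula: area = √(10·2.3·6.6·1.1) ≈ 12.922.
Inradius = area/s = 12.922/10 ≈ 1.2922.

1.292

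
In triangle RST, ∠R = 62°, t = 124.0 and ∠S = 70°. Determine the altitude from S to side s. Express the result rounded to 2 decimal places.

The third angle is ∠T = 180° − ∠R − ∠S = 48.00°.
Law of sines: r = t·sin R/sin T ≈ 147.33.
Law of sines: s = t·sin S/sin T ≈ 156.8.
Area = ½·t·r·sin S ≈ 8583.4.
The altitude from S has length 2·area/s ≈ 109.49.

h_S ≈ 109.49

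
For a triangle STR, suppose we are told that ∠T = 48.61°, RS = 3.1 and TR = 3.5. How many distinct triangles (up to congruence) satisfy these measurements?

2

TR·sin T = 3.5·sin(48.61°) ≈ 2.626.
Since TR sin T < RS < TR (2.626 < 3.1 < 3.5), two triangles exist.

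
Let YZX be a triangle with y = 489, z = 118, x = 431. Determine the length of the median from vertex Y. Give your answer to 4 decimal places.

m_Y ≈ 200.1556

Median from Y: ½√(2·z² + 2·x² − y²) ≈ 200.16.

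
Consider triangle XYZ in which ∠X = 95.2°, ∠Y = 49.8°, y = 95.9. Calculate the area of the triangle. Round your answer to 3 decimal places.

area ≈ 3438.983

The third angle is ∠Z = 180° − ∠X − ∠Y = 35.00°.
Law of sines: x = y·sin X/sin Y ≈ 125.04.
Law of sines: z = y·sin Z/sin Y ≈ 72.017.
Area = ½·y·x·sin Z ≈ 3439.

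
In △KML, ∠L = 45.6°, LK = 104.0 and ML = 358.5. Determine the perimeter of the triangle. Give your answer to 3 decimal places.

perimeter ≈ 757.738

By the law of cosines, KM² = ML² + LK² − 2·ML·LK·cos L = 87166, so KM ≈ 295.24.
Semiperimeter s = (358.5+104+295.24)/2 = 378.87.
Perimeter = 358.5 + 104 + 295.24 = 757.74.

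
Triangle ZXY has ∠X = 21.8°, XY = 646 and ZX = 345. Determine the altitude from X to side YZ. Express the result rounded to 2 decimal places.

236.50

By the law of cosines, YZ² = ZX² + XY² − 2·ZX·XY·cos X = 1.2248e+05, so YZ ≈ 349.97.
Area = ½·ZX·XY·sin X ≈ 41383.
The altitude from X has length 2·area/YZ ≈ 236.5.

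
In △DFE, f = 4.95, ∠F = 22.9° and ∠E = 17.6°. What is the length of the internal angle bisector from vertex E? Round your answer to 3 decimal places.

t_E ≈ 6.118

The third angle is ∠D = 180° − ∠F − ∠E = 139.50°.
Law of sines: d = f·sin D/sin F ≈ 8.2616.
Law of sines: e = f·sin E/sin F ≈ 3.8464.
The bisector from E has length 2·d·f·cos(∠E/2)/(d+f) ≈ 6.1179.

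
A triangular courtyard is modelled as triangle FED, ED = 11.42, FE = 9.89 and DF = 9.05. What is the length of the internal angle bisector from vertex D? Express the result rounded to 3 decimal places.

t_D ≈ 8.901

By the law of cosines, cos D = (ED² + DF² − FE²) / (2·ED·DF) ≈ 0.55397, so ∠D ≈ 56.36°.
The bisector from D has length 2·ED·DF·cos(∠D/2)/(ED+DF) ≈ 8.9009.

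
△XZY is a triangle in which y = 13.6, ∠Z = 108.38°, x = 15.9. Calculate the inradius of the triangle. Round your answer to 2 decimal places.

By the law of cosines, z² = y² + x² − 2·y·x·cos Z = 574.14, so z ≈ 23.961.
Area = ½·y·x·sin Z ≈ 102.6.
Semiperimeter s = (15.9+23.961+13.6)/2 = 26.731.
Inradius = area/s = 102.6/26.731 ≈ 3.8385.

r ≈ 3.84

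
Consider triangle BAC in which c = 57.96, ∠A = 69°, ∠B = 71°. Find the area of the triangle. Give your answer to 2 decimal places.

2306.65

The third angle is ∠C = 180° − ∠B − ∠A = 40.00°.
Law of sines: b = c·sin B/sin C ≈ 85.257.
Law of sines: a = c·sin A/sin C ≈ 84.181.
Area = ½·c·b·sin A ≈ 2306.6.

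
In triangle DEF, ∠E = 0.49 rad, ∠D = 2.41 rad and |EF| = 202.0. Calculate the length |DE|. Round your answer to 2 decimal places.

72.34

The third angle is ∠F = π − ∠D − ∠E = 0.242 rad.
Law of sines: |DE| = |EF|·sin F/sin D ≈ 72.342.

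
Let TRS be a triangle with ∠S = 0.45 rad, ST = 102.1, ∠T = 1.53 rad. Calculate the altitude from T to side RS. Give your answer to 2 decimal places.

The third angle is ∠R = π − ∠S − ∠T = 1.162 rad.
Law of sines: RS = ST·sin T/sin R ≈ 111.2.
Law of sines: TR = ST·sin S/sin R ≈ 48.407.
Area = ½·ST·RS·sin S ≈ 2469.1.
The altitude from T has length 2·area/RS ≈ 44.41.

h_T ≈ 44.41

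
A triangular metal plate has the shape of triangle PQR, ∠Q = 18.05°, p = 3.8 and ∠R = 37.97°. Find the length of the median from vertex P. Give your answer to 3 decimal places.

1.172

The third angle is ∠P = 180° − ∠Q − ∠R = 123.98°.
Law of sines: q = p·sin Q/sin P ≈ 1.4199.
Law of sines: r = p·sin R/sin P ≈ 2.8194.
Median from P: ½√(2·q² + 2·r² − p²) ≈ 1.1716.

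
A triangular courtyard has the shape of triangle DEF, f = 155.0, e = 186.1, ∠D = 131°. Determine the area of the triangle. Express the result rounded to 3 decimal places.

area ≈ 10884.988

Area = ½·e·f·sin D ≈ 10885.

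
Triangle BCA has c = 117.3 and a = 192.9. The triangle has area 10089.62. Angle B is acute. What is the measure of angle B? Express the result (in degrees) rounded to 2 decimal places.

From area = ½·c·a·sin B, we get sin B = 2·area/(c·a) ≈ 0.89181.
Taking the acute solution, ∠B ≈ 63.10°.

63.10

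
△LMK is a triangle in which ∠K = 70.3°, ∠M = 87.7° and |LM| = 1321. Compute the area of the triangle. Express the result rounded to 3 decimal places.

area ≈ 346892.020

The third angle is ∠L = 180° − ∠M − ∠K = 22.00°.
Law of sines: |MK| = |LM|·sin L/sin K ≈ 525.62.
Law of sines: |KL| = |LM|·sin M/sin K ≈ 1402.
Area = ½·|LM|·|MK|·sin M ≈ 3.4689e+05.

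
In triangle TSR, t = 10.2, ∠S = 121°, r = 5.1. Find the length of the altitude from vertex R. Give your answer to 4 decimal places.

h_R ≈ 8.7431

By the law of cosines, s² = r² + t² − 2·r·t·cos S = 183.63, so s ≈ 13.551.
Area = ½·r·t·sin S ≈ 22.295.
The altitude from R has length 2·area/r ≈ 8.7431.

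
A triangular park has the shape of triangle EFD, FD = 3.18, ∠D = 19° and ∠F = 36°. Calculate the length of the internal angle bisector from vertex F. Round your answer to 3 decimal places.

The third angle is ∠E = 180° − ∠F − ∠D = 125.00°.
Law of sines: DE = FD·sin F/sin E ≈ 2.2818.
Law of sines: EF = FD·sin D/sin E ≈ 1.2639.
The bisector from F has length 2·EF·FD·cos(∠F/2)/(EF+FD) ≈ 1.7203.

1.720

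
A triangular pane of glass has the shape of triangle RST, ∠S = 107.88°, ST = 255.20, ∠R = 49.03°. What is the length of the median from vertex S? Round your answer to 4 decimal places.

m_S ≈ 124.4241

The third angle is ∠T = 180° − ∠R − ∠S = 23.09°.
Law of sines: TR = ST·sin S/sin R ≈ 321.67.
Law of sines: RS = ST·sin T/sin R ≈ 132.55.
Median from S: ½√(2·RS² + 2·ST² − TR²) ≈ 124.42.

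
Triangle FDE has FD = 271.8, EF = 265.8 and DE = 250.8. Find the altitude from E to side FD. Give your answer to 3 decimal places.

219.324

Semiperimeter s = (250.8 + 265.8 + 271.8)/2 = 394.2.
Heron's formula: area = √(394.2·143.4·128.4·122.4) ≈ 29806.
The altitude from E has length 2·area/FD ≈ 219.32.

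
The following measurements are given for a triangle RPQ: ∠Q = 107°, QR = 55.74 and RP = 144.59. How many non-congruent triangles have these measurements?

QR·sin Q = 55.74·sin(107°) ≈ 53.3.
Since ∠Q is not acute, a triangle exists only if RP > QR; here RP > QR, so there is exactly one triangle.

1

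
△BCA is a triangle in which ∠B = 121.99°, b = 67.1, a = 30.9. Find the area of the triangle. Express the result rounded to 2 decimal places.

area ≈ 594.92

Law of sines: sin A = a·sin B/b ≈ 0.39057.
Since b ≥ a, only the acute value applies: ∠A ≈ 22.99°.
Then ∠C = 180° − ∠B − ∠A ≈ 35.02°.
Law of sines gives c = b·sin C/sin B ≈ 45.4.
Area = ½·b·a·sin C ≈ 594.92.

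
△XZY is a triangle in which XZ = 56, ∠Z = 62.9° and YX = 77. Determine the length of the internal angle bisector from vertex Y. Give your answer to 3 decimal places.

t_Y ≈ 75.502

Law of sines: sin Y = XZ·sin Z/YX ≈ 0.64743.
Since YX ≥ XZ, only the acute value applies: ∠Y ≈ 40.35°.
Then ∠X = 180° − ∠Z − ∠Y ≈ 76.75°.
Law of sines gives ZY = YX·sin X/sin Z ≈ 84.194.
The bisector from Y has length 2·ZY·YX·cos(∠Y/2)/(ZY+YX) ≈ 75.502.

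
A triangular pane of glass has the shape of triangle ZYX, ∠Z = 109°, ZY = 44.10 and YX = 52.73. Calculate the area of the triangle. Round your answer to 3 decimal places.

Law of sines: sin X = ZY·sin Z/YX ≈ 0.79077.
Since YX ≥ ZY, only the acute value applies: ∠X ≈ 52.26°.
Then ∠Y = 180° − ∠Z − ∠X ≈ 18.74°.
Law of sines gives XZ = YX·sin Y/sin Z ≈ 17.919.
Area = ½·YX·ZY·sin Y ≈ 373.59.

373.590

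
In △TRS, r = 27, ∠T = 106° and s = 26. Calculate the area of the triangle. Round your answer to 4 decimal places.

Area = ½·r·s·sin T ≈ 337.4.

area ≈ 337.4029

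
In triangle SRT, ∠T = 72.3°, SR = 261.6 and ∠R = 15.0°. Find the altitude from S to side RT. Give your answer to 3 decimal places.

The third angle is ∠S = 180° − ∠R − ∠T = 92.70°.
Law of sines: RT = SR·sin S/sin T ≈ 274.29.
Law of sines: TS = SR·sin R/sin T ≈ 71.071.
Area = ½·SR·RT·sin R ≈ 9285.8.
The altitude from S has length 2·area/RT ≈ 67.707.

h_S ≈ 67.707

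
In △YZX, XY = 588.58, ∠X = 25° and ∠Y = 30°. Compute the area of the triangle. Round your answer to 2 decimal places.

44682.22

The third angle is ∠Z = 180° − ∠X − ∠Y = 125.00°.
Law of sines: ZX = XY·sin Y/sin Z ≈ 359.26.
Law of sines: YZ = XY·sin X/sin Z ≈ 303.66.
Area = ½·XY·ZX·sin X ≈ 44682.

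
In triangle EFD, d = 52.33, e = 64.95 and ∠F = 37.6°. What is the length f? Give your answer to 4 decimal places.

By the law of cosines, f² = d² + e² − 2·d·e·cos F = 1571.2, so f ≈ 39.638.

39.6385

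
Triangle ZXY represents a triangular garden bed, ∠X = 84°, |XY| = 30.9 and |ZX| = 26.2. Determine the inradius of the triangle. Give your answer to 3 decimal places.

By the law of cosines, |YZ|² = |ZX|² + |XY|² − 2·|ZX|·|XY|·cos X = 1472, so |YZ| ≈ 38.367.
Area = ½·|ZX|·|XY|·sin X ≈ 402.57.
Semiperimeter s = (30.9+38.367+26.2)/2 = 47.733.
Inradius = area/s = 402.57/47.733 ≈ 8.4338.

8.434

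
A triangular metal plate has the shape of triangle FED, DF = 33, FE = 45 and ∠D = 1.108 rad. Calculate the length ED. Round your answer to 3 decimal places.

48.690

Law of sines: sin E = DF·sin D/FE ≈ 0.65619.
Since FE ≥ DF, only the acute value applies: ∠E ≈ 0.716 rad.
Then ∠F = π − ∠D − ∠E ≈ 1.318 rad.
Law of sines gives ED = FE·sin F/sin D ≈ 48.69.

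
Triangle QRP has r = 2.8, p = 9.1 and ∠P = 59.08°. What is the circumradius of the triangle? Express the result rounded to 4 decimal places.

5.3037

Law of sines: sin R = r·sin P/p ≈ 0.26396.
Since p ≥ r, only the acute value applies: ∠R ≈ 15.31°.
Then ∠Q = 180° − ∠P − ∠R ≈ 105.61°.
Law of sines gives q = p·sin Q/sin P ≈ 10.216.
Circumradius = p/(2 sin P) ≈ 5.3037.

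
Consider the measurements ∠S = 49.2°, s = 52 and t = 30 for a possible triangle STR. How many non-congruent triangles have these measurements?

t·sin S = 30·sin(49.2°) ≈ 22.71.
Since s ≥ t, exactly one triangle exists.

1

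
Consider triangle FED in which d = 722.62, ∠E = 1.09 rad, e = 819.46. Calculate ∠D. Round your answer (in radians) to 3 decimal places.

0.898

Law of sines: sin D = d·sin E/e ≈ 0.78185.
Since e ≥ d, only the acute value applies: ∠D ≈ 0.898 rad.
Then ∠F = π − ∠E − ∠D ≈ 1.154 rad.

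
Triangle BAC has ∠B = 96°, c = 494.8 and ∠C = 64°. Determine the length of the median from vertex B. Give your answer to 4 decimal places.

The third angle is ∠A = 180° − ∠C − ∠B = 20.00°.
Law of sines: b = c·sin B/sin C ≈ 547.5.
Law of sines: a = c·sin A/sin C ≈ 188.29.
Median from B: ½√(2·a² + 2·c² − b²) ≈ 255.34.

m_B ≈ 255.3441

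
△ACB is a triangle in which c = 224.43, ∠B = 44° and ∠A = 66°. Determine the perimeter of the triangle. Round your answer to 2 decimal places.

perimeter ≈ 608.52

The third angle is ∠C = 180° − ∠B − ∠A = 70.00°.
Law of sines: a = c·sin A/sin C ≈ 218.19.
Law of sines: b = c·sin B/sin C ≈ 165.91.
Semiperimeter s = (218.19+224.43+165.91)/2 = 304.26.
Perimeter = 218.19 + 224.43 + 165.91 = 608.52.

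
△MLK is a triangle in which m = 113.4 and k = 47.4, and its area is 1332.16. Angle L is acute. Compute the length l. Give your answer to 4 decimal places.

From area = ½·k·m·sin L, we get sin L = 2·area/(k·m) ≈ 0.49567.
Taking the acute solution, ∠L ≈ 29.71°.
Law of cosines then gives l ≈ 75.958.

75.9577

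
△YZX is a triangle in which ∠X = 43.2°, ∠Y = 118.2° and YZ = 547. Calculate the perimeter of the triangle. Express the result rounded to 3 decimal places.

The third angle is ∠Z = 180° − ∠X − ∠Y = 18.60°.
Law of sines: ZX = YZ·sin Y/sin X ≈ 704.22.
Law of sines: XY = YZ·sin Z/sin X ≈ 254.87.
Semiperimeter s = (704.22+254.87+547)/2 = 753.05.
Perimeter = 704.22 + 254.87 + 547 = 1506.1.

perimeter ≈ 1506.092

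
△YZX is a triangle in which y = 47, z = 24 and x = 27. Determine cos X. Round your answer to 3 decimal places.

cos X ≈ 0.911

By the law of cosines, cos X = (y² + z² − x²) / (2·y·z) ≈ 0.91135, so ∠X ≈ 24.31°.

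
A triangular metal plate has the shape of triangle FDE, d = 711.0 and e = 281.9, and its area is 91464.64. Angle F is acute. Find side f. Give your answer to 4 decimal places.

648.9734

From area = ½·d·e·sin F, we get sin F = 2·area/(d·e) ≈ 0.91268.
Taking the acute solution, ∠F ≈ 65.88°.
Law of cosines then gives f ≈ 648.97.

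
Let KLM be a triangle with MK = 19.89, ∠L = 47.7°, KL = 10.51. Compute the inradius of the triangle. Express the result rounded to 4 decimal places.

Law of sines: sin M = KL·sin L/MK ≈ 0.39083.
Since MK ≥ KL, only the acute value applies: ∠M ≈ 23.01°.
Then ∠K = 180° − ∠L − ∠M ≈ 109.29°.
Law of sines gives LM = MK·sin K/sin L ≈ 25.381.
Area = ½·MK·KL·sin K ≈ 98.651.
Semiperimeter s = (25.381+19.89+10.51)/2 = 27.891.
Inradius = area/s = 98.651/27.891 ≈ 3.5371.

r ≈ 3.5371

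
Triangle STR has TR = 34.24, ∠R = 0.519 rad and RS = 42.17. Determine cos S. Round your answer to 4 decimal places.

cos S ≈ 0.5909

By the law of cosines, ST² = TR² + RS² − 2·TR·RS·cos R = 443.16, so ST ≈ 21.051.
Law of cosines again: cos S = (RS² + ST² − TR²)/(2·RS·ST) ≈ 0.59088, so ∠S ≈ 0.939 rad.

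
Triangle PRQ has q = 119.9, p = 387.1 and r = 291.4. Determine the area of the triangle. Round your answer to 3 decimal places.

area ≈ 12059.597

Semiperimeter s = (387.1 + 291.4 + 119.9)/2 = 399.2.
Heron's formula: area = √(399.2·12.1·107.8·279.3) ≈ 12060.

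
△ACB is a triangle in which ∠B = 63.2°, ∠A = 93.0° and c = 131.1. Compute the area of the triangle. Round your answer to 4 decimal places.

The third angle is ∠C = 180° − ∠B − ∠A = 23.80°.
Law of sines: a = c·sin A/sin C ≈ 324.43.
Law of sines: b = c·sin B/sin C ≈ 289.97.
Area = ½·c·a·sin B ≈ 18982.

area ≈ 18981.8041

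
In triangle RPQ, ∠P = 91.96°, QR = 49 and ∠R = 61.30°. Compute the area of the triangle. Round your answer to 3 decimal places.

area ≈ 474.073

The third angle is ∠Q = 180° − ∠R − ∠P = 26.74°.
Law of sines: PQ = QR·sin R/sin P ≈ 43.005.
Law of sines: RP = QR·sin Q/sin P ≈ 22.06.
Area = ½·QR·PQ·sin Q ≈ 474.07.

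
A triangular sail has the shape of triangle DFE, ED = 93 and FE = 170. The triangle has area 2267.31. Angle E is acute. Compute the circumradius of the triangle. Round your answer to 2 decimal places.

From area = ½·FE·ED·sin E, we get sin E = 2·area/(FE·ED) ≈ 0.28682.
Taking the acute solution, ∠E ≈ 16.67°.
Law of cosines then gives DF ≈ 85.191.
Circumradius = DF/(2 sin E) ≈ 148.51.

R ≈ 148.51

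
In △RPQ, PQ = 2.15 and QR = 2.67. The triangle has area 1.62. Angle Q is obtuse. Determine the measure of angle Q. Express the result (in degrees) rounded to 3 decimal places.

From area = ½·PQ·QR·sin Q, we get sin Q = 2·area/(PQ·QR) ≈ 0.56441.
Taking the obtuse solution, ∠Q ≈ 145.64°.

∠Q ≈ 145.639°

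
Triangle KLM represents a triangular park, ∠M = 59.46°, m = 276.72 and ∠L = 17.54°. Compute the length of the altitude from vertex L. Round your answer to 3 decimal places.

h_L ≈ 269.628

The third angle is ∠K = 180° − ∠L − ∠M = 103.00°.
Law of sines: k = m·sin K/sin M ≈ 313.06.
Law of sines: l = m·sin L/sin M ≈ 96.828.
Area = ½·m·k·sin L ≈ 13054.
The altitude from L has length 2·area/l ≈ 269.63.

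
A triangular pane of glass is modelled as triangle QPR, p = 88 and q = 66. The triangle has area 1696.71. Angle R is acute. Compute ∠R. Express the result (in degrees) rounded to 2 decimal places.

From area = ½·q·p·sin R, we get sin R = 2·area/(q·p) ≈ 0.58427.
Taking the acute solution, ∠R ≈ 35.75°.

∠R ≈ 35.75°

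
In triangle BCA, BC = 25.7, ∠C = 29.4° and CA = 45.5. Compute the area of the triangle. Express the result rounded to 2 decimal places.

area ≈ 287.02

Area = ½·BC·CA·sin C ≈ 287.02.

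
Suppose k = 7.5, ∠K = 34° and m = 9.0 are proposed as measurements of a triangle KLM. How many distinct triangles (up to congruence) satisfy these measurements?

m·sin K = 9.0·sin(34°) ≈ 5.033.
Since m sin K < k < m (5.033 < 7.5 < 9.0), two triangles exist.

2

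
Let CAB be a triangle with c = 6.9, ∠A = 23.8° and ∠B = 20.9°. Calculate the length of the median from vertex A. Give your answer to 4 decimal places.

The third angle is ∠C = 180° − ∠A − ∠B = 135.30°.
Law of sines: a = c·sin A/sin C ≈ 3.9586.
Law of sines: b = c·sin B/sin C ≈ 3.4994.
Median from A: ½√(2·b² + 2·c² − a²) ≈ 5.1.

m_A ≈ 5.1000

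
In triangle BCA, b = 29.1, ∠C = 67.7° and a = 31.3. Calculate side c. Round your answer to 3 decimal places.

33.694

By the law of cosines, c² = a² + b² − 2·a·b·cos C = 1135.3, so c ≈ 33.694.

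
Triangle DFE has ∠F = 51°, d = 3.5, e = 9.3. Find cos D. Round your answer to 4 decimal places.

By the law of cosines, f² = e² + d² − 2·e·d·cos F = 57.771, so f ≈ 7.6007.
Law of cosines again: cos D = (f² + e² − d²)/(2·f·e) ≈ 0.93377, so ∠D ≈ 20.97°.

cos D ≈ 0.9338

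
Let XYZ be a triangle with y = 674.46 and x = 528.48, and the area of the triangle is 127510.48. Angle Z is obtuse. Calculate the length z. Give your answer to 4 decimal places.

From area = ½·x·y·sin Z, we get sin Z = 2·area/(x·y) ≈ 0.71547.
Taking the obtuse solution, ∠Z ≈ 134.32°.
Law of cosines then gives z ≈ 1110.1.

1110.0607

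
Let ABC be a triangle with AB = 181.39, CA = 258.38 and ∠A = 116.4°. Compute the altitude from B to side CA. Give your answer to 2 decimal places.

By the law of cosines, BC² = CA² + AB² − 2·CA·AB·cos A = 1.4134e+05, so BC ≈ 375.95.
Area = ½·CA·AB·sin A ≈ 20990.
The altitude from B has length 2·area/CA ≈ 162.47.

h_B ≈ 162.47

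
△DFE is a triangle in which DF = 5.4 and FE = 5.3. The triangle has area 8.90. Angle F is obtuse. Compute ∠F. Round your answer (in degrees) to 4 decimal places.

From area = ½·DF·FE·sin F, we get sin F = 2·area/(DF·FE) ≈ 0.62194.
Taking the obtuse solution, ∠F ≈ 141.54°.

∠F ≈ 141.5419°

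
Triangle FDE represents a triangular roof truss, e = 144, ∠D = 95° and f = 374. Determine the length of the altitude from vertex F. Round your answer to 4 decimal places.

143.4520

By the law of cosines, d² = e² + f² − 2·e·f·cos D = 1.7e+05, so d ≈ 412.31.
Area = ½·e·f·sin D ≈ 26826.
The altitude from F has length 2·area/f ≈ 143.45.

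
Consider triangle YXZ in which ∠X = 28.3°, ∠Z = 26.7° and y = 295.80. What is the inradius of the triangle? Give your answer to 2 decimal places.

The third angle is ∠Y = 180° − ∠X − ∠Z = 125.00°.
Law of sines: x = y·sin X/sin Y ≈ 171.2.
Law of sines: z = y·sin Z/sin Y ≈ 162.25.
Area = ½·y·x·sin Z ≈ 11377.
Semiperimeter s = (295.8+171.2+162.25)/2 = 314.62.
Inradius = area/s = 11377/314.62 ≈ 36.16.

36.16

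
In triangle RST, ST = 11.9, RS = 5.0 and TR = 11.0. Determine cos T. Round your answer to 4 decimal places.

cos T ≈ 0.9076

By the law of cosines, cos T = (ST² + TR² − RS²) / (2·ST·TR) ≈ 0.90760, so ∠T ≈ 24.82°.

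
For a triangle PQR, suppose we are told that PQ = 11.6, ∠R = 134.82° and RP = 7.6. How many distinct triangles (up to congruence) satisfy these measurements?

RP·sin R = 7.6·sin(134.82°) ≈ 5.391.
Since ∠R is not acute, a triangle exists only if PQ > RP; here PQ > RP, so there is exactly one triangle.

1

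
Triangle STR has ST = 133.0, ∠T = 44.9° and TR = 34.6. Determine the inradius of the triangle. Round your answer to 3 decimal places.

By the law of cosines, RS² = ST² + TR² − 2·ST·TR·cos T = 12367, so RS ≈ 111.21.
Area = ½·ST·TR·sin T ≈ 1624.1.
Semiperimeter s = (34.6+111.21+133)/2 = 139.4.
Inradius = area/s = 1624.1/139.4 ≈ 11.651.

11.651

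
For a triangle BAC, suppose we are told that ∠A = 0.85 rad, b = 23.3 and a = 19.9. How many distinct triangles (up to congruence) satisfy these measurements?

b·sin A = 23.3·sin(0.85 rad) ≈ 17.5.
Since b sin A < a < b (17.5 < 19.9 < 23.3), two triangles exist.

2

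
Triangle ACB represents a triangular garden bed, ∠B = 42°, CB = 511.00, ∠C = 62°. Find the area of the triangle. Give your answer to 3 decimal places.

area ≈ 79497.507

The third angle is ∠A = 180° − ∠C − ∠B = 76.00°.
Law of sines: BA = CB·sin C/sin A ≈ 465.
Law of sines: AC = CB·sin B/sin A ≈ 352.39.
Area = ½·CB·BA·sin B ≈ 79498.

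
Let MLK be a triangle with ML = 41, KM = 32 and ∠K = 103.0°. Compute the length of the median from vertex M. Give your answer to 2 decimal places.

35.47

Law of sines: sin L = KM·sin K/ML ≈ 0.76048.
Since ML ≥ KM, only the acute value applies: ∠L ≈ 49.51°.
Then ∠M = 180° − ∠K − ∠L ≈ 27.49°.
Law of sines gives LK = ML·sin M/sin K ≈ 19.425.
Median from M: ½√(2·KM² + 2·ML² − LK²) ≈ 35.471.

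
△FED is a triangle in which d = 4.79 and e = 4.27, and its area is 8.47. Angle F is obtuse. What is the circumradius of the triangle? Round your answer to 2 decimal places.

From area = ½·e·d·sin F, we get sin F = 2·area/(e·d) ≈ 0.82823.
Taking the obtuse solution, ∠F ≈ 124.08°.
Law of cosines then gives f ≈ 8.0063.
Circumradius = f/(2 sin F) ≈ 4.8334.

4.83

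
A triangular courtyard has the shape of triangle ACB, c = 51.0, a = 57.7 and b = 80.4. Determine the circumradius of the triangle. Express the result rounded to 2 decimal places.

By the law of cosines, cos A = (c² + b² − a²) / (2·c·b) ≈ 0.69943, so ∠A ≈ 45.62°.
Circumradius = a/(2 sin A) ≈ 40.366.

40.37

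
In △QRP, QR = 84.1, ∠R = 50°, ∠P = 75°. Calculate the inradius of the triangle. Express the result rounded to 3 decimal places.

20.686

The third angle is ∠Q = 180° − ∠R − ∠P = 55.00°.
Law of sines: RP = QR·sin Q/sin P ≈ 71.321.
Law of sines: PQ = QR·sin R/sin P ≈ 66.697.
Area = ½·QR·RP·sin R ≈ 2297.4.
Semiperimeter s = (71.321+66.697+84.1)/2 = 111.06.
Inradius = area/s = 2297.4/111.06 ≈ 20.686.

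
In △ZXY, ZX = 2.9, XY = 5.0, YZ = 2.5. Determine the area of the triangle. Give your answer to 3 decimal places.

Semiperimeter s = (5 + 2.5 + 2.9)/2 = 5.2.
Heron's formula: area = √(5.2·0.2·2.7·2.3) ≈ 2.5413.

2.541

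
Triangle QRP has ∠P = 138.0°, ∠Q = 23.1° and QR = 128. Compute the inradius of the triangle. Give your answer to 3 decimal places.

The third angle is ∠R = 180° − ∠P − ∠Q = 18.90°.
Law of sines: RP = QR·sin Q/sin P ≈ 75.051.
Law of sines: PQ = QR·sin R/sin P ≈ 61.963.
Area = ½·QR·RP·sin R ≈ 1555.9.
Semiperimeter s = (75.051+61.963+128)/2 = 132.51.
Inradius = area/s = 1555.9/132.51 ≈ 11.742.

11.742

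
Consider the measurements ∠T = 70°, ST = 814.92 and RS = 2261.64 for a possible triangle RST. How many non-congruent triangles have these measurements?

1

ST·sin T = 814.92·sin(70°) ≈ 765.8.
Since RS ≥ ST, exactly one triangle exists.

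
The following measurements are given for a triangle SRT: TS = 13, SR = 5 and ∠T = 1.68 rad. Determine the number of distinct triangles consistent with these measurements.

TS·sin T = 13·sin(1.68 rad) ≈ 12.92.
Since ∠T is not acute, a triangle exists only if SR > TS; here SR ≤ TS, so there is no triangle.

0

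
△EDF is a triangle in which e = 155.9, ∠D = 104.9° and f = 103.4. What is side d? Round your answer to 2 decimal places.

By the law of cosines, d² = f² + e² − 2·f·e·cos D = 43286, so d ≈ 208.05.

208.05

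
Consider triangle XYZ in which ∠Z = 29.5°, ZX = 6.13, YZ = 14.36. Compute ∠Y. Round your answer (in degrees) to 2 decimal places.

By the law of cosines, XY² = YZ² + ZX² − 2·YZ·ZX·cos Z = 90.557, so XY ≈ 9.5162.
Law of cosines again: cos Y = (XY² + YZ² − ZX²)/(2·XY·YZ) ≈ 0.94836, so ∠Y ≈ 18.49°.

∠Y ≈ 18.49°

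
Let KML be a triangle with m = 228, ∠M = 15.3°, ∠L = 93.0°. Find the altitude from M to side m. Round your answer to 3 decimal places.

h_M ≈ 819.229

The third angle is ∠K = 180° − ∠M − ∠L = 71.70°.
Law of sines: k = m·sin K/sin M ≈ 820.35.
Law of sines: l = m·sin L/sin M ≈ 862.87.
Area = ½·m·k·sin L ≈ 93392.
The altitude from M has length 2·area/m ≈ 819.23.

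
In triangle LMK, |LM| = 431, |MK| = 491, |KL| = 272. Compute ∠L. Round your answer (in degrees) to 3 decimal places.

∠L ≈ 85.434°

By the law of cosines, cos L = (|KL|² + |LM|² − |MK|²) / (2·|KL|·|LM|) ≈ 0.07960, so ∠L ≈ 85.43°.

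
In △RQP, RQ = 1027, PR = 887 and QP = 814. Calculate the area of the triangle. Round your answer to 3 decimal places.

Semiperimeter s = (814 + 887 + 1027)/2 = 1364.
Heron's formula: area = √(1364·550·477·337) ≈ 3.4727e+05.

area ≈ 347266.324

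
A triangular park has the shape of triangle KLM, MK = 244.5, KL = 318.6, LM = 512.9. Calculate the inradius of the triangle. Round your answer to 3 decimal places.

r ≈ 54.811

Semiperimeter s = (512.9 + 244.5 + 318.6)/2 = 538.
Heron's formula: area = √(538·25.1·293.5·219.4) ≈ 29488.
Inradius = area/s = 29488/538 ≈ 54.811.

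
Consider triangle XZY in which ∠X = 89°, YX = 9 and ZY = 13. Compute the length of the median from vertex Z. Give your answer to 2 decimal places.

Law of sines: sin Z = YX·sin X/ZY ≈ 0.69220.
Since ZY ≥ YX, only the acute value applies: ∠Z ≈ 43.80°.
Then ∠Y = 180° − ∠X − ∠Z ≈ 47.20°.
Law of sines gives XZ = ZY·sin Y/sin X ≈ 9.5392.
Median from Z: ½√(2·XZ² + 2·ZY² − YX²) ≈ 10.476.

10.48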